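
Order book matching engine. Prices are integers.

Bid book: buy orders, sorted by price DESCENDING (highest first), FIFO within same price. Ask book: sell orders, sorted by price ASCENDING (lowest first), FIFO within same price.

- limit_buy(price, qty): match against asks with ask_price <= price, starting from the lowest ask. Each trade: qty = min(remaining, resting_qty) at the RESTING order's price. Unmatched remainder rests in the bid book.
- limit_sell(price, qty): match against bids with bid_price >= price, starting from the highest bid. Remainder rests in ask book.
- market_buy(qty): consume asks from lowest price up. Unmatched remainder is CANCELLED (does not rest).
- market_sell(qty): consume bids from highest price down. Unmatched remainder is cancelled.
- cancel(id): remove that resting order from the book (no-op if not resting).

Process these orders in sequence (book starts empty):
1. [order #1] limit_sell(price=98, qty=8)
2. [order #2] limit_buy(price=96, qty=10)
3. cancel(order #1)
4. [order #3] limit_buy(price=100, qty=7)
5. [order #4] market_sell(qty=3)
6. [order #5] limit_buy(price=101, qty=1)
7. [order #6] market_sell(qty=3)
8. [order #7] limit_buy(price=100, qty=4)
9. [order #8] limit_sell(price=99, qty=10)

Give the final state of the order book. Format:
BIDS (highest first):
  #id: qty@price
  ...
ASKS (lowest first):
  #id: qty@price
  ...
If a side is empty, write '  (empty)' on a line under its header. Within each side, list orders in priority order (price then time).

After op 1 [order #1] limit_sell(price=98, qty=8): fills=none; bids=[-] asks=[#1:8@98]
After op 2 [order #2] limit_buy(price=96, qty=10): fills=none; bids=[#2:10@96] asks=[#1:8@98]
After op 3 cancel(order #1): fills=none; bids=[#2:10@96] asks=[-]
After op 4 [order #3] limit_buy(price=100, qty=7): fills=none; bids=[#3:7@100 #2:10@96] asks=[-]
After op 5 [order #4] market_sell(qty=3): fills=#3x#4:3@100; bids=[#3:4@100 #2:10@96] asks=[-]
After op 6 [order #5] limit_buy(price=101, qty=1): fills=none; bids=[#5:1@101 #3:4@100 #2:10@96] asks=[-]
After op 7 [order #6] market_sell(qty=3): fills=#5x#6:1@101 #3x#6:2@100; bids=[#3:2@100 #2:10@96] asks=[-]
After op 8 [order #7] limit_buy(price=100, qty=4): fills=none; bids=[#3:2@100 #7:4@100 #2:10@96] asks=[-]
After op 9 [order #8] limit_sell(price=99, qty=10): fills=#3x#8:2@100 #7x#8:4@100; bids=[#2:10@96] asks=[#8:4@99]

Answer: BIDS (highest first):
  #2: 10@96
ASKS (lowest first):
  #8: 4@99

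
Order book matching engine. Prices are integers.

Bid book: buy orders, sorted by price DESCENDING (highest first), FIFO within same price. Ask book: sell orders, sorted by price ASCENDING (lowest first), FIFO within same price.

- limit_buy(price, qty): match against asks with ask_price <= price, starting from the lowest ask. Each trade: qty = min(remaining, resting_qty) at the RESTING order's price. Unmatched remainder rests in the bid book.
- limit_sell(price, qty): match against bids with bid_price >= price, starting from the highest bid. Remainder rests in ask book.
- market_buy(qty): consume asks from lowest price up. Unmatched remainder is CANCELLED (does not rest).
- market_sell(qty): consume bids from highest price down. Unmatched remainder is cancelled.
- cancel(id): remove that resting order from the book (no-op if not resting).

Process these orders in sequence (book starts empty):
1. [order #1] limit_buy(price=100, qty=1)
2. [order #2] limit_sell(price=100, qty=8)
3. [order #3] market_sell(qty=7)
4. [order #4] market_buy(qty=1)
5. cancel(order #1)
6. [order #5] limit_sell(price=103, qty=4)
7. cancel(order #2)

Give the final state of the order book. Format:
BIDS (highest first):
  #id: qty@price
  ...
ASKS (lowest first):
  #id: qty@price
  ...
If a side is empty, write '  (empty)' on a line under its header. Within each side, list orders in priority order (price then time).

Answer: BIDS (highest first):
  (empty)
ASKS (lowest first):
  #5: 4@103

Derivation:
After op 1 [order #1] limit_buy(price=100, qty=1): fills=none; bids=[#1:1@100] asks=[-]
After op 2 [order #2] limit_sell(price=100, qty=8): fills=#1x#2:1@100; bids=[-] asks=[#2:7@100]
After op 3 [order #3] market_sell(qty=7): fills=none; bids=[-] asks=[#2:7@100]
After op 4 [order #4] market_buy(qty=1): fills=#4x#2:1@100; bids=[-] asks=[#2:6@100]
After op 5 cancel(order #1): fills=none; bids=[-] asks=[#2:6@100]
After op 6 [order #5] limit_sell(price=103, qty=4): fills=none; bids=[-] asks=[#2:6@100 #5:4@103]
After op 7 cancel(order #2): fills=none; bids=[-] asks=[#5:4@103]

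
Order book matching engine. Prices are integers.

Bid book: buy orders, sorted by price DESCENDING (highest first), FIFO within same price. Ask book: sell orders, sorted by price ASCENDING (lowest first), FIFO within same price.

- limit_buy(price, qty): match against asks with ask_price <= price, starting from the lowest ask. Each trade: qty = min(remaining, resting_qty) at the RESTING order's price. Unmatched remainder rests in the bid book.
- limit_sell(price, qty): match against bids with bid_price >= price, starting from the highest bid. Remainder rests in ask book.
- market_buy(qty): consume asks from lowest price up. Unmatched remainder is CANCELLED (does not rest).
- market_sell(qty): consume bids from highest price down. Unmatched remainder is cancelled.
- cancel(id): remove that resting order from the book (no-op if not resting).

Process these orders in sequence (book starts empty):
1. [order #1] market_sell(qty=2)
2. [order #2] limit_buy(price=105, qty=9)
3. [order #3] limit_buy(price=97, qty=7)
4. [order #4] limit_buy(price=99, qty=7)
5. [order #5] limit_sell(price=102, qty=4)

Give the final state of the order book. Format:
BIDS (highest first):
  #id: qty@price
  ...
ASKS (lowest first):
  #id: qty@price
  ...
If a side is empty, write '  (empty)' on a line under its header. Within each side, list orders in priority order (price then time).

After op 1 [order #1] market_sell(qty=2): fills=none; bids=[-] asks=[-]
After op 2 [order #2] limit_buy(price=105, qty=9): fills=none; bids=[#2:9@105] asks=[-]
After op 3 [order #3] limit_buy(price=97, qty=7): fills=none; bids=[#2:9@105 #3:7@97] asks=[-]
After op 4 [order #4] limit_buy(price=99, qty=7): fills=none; bids=[#2:9@105 #4:7@99 #3:7@97] asks=[-]
After op 5 [order #5] limit_sell(price=102, qty=4): fills=#2x#5:4@105; bids=[#2:5@105 #4:7@99 #3:7@97] asks=[-]

Answer: BIDS (highest first):
  #2: 5@105
  #4: 7@99
  #3: 7@97
ASKS (lowest first):
  (empty)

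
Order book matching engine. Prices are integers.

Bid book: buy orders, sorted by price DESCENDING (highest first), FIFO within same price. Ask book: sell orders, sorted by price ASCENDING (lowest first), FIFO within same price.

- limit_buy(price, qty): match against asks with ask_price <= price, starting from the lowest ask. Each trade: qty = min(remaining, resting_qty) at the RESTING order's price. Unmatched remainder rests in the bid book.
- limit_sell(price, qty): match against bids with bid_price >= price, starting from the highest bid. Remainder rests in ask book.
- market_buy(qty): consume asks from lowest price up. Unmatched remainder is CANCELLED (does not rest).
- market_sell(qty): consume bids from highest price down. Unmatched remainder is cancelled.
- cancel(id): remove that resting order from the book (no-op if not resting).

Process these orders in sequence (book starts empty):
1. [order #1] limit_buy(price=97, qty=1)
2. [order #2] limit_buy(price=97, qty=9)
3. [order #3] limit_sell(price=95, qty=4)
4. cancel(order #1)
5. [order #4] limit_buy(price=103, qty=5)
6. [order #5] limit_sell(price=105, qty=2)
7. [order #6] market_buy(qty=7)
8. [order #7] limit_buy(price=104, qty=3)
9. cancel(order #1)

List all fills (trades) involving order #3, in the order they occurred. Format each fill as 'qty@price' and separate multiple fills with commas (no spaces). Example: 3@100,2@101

Answer: 1@97,3@97

Derivation:
After op 1 [order #1] limit_buy(price=97, qty=1): fills=none; bids=[#1:1@97] asks=[-]
After op 2 [order #2] limit_buy(price=97, qty=9): fills=none; bids=[#1:1@97 #2:9@97] asks=[-]
After op 3 [order #3] limit_sell(price=95, qty=4): fills=#1x#3:1@97 #2x#3:3@97; bids=[#2:6@97] asks=[-]
After op 4 cancel(order #1): fills=none; bids=[#2:6@97] asks=[-]
After op 5 [order #4] limit_buy(price=103, qty=5): fills=none; bids=[#4:5@103 #2:6@97] asks=[-]
After op 6 [order #5] limit_sell(price=105, qty=2): fills=none; bids=[#4:5@103 #2:6@97] asks=[#5:2@105]
After op 7 [order #6] market_buy(qty=7): fills=#6x#5:2@105; bids=[#4:5@103 #2:6@97] asks=[-]
After op 8 [order #7] limit_buy(price=104, qty=3): fills=none; bids=[#7:3@104 #4:5@103 #2:6@97] asks=[-]
After op 9 cancel(order #1): fills=none; bids=[#7:3@104 #4:5@103 #2:6@97] asks=[-]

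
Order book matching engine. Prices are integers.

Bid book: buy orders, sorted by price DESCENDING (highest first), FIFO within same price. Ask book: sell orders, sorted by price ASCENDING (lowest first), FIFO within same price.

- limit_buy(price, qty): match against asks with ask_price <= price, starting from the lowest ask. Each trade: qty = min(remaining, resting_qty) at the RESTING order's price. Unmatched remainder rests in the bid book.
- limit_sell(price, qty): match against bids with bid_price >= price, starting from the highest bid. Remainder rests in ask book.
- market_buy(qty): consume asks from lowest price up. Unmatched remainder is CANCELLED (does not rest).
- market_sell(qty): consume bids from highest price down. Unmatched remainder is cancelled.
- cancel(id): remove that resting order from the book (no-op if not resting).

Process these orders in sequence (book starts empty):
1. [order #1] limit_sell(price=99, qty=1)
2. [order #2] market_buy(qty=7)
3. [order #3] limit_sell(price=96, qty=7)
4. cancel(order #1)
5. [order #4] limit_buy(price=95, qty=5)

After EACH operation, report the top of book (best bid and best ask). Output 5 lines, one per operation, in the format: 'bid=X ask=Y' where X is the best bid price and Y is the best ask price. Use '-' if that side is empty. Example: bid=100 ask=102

After op 1 [order #1] limit_sell(price=99, qty=1): fills=none; bids=[-] asks=[#1:1@99]
After op 2 [order #2] market_buy(qty=7): fills=#2x#1:1@99; bids=[-] asks=[-]
After op 3 [order #3] limit_sell(price=96, qty=7): fills=none; bids=[-] asks=[#3:7@96]
After op 4 cancel(order #1): fills=none; bids=[-] asks=[#3:7@96]
After op 5 [order #4] limit_buy(price=95, qty=5): fills=none; bids=[#4:5@95] asks=[#3:7@96]

Answer: bid=- ask=99
bid=- ask=-
bid=- ask=96
bid=- ask=96
bid=95 ask=96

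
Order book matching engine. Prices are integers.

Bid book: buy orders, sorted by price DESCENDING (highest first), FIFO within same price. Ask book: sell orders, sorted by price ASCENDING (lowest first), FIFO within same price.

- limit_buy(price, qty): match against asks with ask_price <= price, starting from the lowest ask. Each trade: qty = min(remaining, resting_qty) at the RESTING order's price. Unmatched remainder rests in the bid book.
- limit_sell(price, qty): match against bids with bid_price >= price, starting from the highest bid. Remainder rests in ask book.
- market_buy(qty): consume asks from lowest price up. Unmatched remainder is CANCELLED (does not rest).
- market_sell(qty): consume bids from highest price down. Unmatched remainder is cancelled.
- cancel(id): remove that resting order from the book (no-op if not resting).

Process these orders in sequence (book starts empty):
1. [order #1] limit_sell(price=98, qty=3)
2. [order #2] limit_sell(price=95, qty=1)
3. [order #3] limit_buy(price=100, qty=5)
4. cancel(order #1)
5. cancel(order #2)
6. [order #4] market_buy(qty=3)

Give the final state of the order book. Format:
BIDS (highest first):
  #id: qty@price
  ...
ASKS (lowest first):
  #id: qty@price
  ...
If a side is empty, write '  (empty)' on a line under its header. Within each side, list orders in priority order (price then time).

Answer: BIDS (highest first):
  #3: 1@100
ASKS (lowest first):
  (empty)

Derivation:
After op 1 [order #1] limit_sell(price=98, qty=3): fills=none; bids=[-] asks=[#1:3@98]
After op 2 [order #2] limit_sell(price=95, qty=1): fills=none; bids=[-] asks=[#2:1@95 #1:3@98]
After op 3 [order #3] limit_buy(price=100, qty=5): fills=#3x#2:1@95 #3x#1:3@98; bids=[#3:1@100] asks=[-]
After op 4 cancel(order #1): fills=none; bids=[#3:1@100] asks=[-]
After op 5 cancel(order #2): fills=none; bids=[#3:1@100] asks=[-]
After op 6 [order #4] market_buy(qty=3): fills=none; bids=[#3:1@100] asks=[-]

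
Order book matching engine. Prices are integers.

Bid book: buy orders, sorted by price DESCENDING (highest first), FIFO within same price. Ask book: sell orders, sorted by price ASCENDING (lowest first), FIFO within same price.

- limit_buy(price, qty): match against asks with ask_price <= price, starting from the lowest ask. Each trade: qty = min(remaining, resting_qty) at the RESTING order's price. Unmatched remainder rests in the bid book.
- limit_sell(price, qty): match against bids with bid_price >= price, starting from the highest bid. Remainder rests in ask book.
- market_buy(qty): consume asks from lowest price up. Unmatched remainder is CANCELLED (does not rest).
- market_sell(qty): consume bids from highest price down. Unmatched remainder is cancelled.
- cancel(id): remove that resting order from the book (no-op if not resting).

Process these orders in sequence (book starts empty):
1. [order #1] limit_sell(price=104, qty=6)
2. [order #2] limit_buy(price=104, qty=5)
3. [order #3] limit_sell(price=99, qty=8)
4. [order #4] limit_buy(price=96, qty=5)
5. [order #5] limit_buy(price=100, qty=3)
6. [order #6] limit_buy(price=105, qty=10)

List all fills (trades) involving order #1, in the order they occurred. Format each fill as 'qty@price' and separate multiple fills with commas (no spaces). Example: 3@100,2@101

Answer: 5@104,1@104

Derivation:
After op 1 [order #1] limit_sell(price=104, qty=6): fills=none; bids=[-] asks=[#1:6@104]
After op 2 [order #2] limit_buy(price=104, qty=5): fills=#2x#1:5@104; bids=[-] asks=[#1:1@104]
After op 3 [order #3] limit_sell(price=99, qty=8): fills=none; bids=[-] asks=[#3:8@99 #1:1@104]
After op 4 [order #4] limit_buy(price=96, qty=5): fills=none; bids=[#4:5@96] asks=[#3:8@99 #1:1@104]
After op 5 [order #5] limit_buy(price=100, qty=3): fills=#5x#3:3@99; bids=[#4:5@96] asks=[#3:5@99 #1:1@104]
After op 6 [order #6] limit_buy(price=105, qty=10): fills=#6x#3:5@99 #6x#1:1@104; bids=[#6:4@105 #4:5@96] asks=[-]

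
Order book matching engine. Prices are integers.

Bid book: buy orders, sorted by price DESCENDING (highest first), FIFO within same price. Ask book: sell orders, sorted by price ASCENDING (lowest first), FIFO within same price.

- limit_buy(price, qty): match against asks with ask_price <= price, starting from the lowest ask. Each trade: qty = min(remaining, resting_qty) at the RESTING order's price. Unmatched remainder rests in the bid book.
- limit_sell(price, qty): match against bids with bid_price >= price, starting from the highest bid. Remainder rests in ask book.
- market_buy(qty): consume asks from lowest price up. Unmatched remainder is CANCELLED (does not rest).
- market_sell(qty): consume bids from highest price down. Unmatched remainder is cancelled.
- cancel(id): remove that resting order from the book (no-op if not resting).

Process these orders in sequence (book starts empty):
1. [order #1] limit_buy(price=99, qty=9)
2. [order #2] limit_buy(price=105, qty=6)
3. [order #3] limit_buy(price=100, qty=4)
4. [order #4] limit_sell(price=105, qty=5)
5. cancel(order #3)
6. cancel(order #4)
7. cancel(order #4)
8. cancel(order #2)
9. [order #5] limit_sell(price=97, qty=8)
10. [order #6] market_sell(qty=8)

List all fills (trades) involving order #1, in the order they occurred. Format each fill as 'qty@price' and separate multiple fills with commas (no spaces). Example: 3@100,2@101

Answer: 8@99,1@99

Derivation:
After op 1 [order #1] limit_buy(price=99, qty=9): fills=none; bids=[#1:9@99] asks=[-]
After op 2 [order #2] limit_buy(price=105, qty=6): fills=none; bids=[#2:6@105 #1:9@99] asks=[-]
After op 3 [order #3] limit_buy(price=100, qty=4): fills=none; bids=[#2:6@105 #3:4@100 #1:9@99] asks=[-]
After op 4 [order #4] limit_sell(price=105, qty=5): fills=#2x#4:5@105; bids=[#2:1@105 #3:4@100 #1:9@99] asks=[-]
After op 5 cancel(order #3): fills=none; bids=[#2:1@105 #1:9@99] asks=[-]
After op 6 cancel(order #4): fills=none; bids=[#2:1@105 #1:9@99] asks=[-]
After op 7 cancel(order #4): fills=none; bids=[#2:1@105 #1:9@99] asks=[-]
After op 8 cancel(order #2): fills=none; bids=[#1:9@99] asks=[-]
After op 9 [order #5] limit_sell(price=97, qty=8): fills=#1x#5:8@99; bids=[#1:1@99] asks=[-]
After op 10 [order #6] market_sell(qty=8): fills=#1x#6:1@99; bids=[-] asks=[-]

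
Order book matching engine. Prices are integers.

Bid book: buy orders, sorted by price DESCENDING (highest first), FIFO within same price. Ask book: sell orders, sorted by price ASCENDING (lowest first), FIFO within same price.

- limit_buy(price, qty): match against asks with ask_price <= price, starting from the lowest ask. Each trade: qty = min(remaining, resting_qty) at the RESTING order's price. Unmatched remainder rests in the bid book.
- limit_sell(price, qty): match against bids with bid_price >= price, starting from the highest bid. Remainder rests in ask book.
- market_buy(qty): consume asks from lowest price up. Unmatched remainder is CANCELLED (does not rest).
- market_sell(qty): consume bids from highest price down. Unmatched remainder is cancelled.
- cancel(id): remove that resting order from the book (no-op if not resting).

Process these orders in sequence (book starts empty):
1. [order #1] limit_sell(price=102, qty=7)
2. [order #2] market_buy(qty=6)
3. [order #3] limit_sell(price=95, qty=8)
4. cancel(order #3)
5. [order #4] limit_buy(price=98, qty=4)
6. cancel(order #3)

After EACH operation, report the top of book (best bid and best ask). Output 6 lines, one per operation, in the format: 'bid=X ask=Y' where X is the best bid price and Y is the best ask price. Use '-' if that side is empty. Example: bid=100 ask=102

Answer: bid=- ask=102
bid=- ask=102
bid=- ask=95
bid=- ask=102
bid=98 ask=102
bid=98 ask=102

Derivation:
After op 1 [order #1] limit_sell(price=102, qty=7): fills=none; bids=[-] asks=[#1:7@102]
After op 2 [order #2] market_buy(qty=6): fills=#2x#1:6@102; bids=[-] asks=[#1:1@102]
After op 3 [order #3] limit_sell(price=95, qty=8): fills=none; bids=[-] asks=[#3:8@95 #1:1@102]
After op 4 cancel(order #3): fills=none; bids=[-] asks=[#1:1@102]
After op 5 [order #4] limit_buy(price=98, qty=4): fills=none; bids=[#4:4@98] asks=[#1:1@102]
After op 6 cancel(order #3): fills=none; bids=[#4:4@98] asks=[#1:1@102]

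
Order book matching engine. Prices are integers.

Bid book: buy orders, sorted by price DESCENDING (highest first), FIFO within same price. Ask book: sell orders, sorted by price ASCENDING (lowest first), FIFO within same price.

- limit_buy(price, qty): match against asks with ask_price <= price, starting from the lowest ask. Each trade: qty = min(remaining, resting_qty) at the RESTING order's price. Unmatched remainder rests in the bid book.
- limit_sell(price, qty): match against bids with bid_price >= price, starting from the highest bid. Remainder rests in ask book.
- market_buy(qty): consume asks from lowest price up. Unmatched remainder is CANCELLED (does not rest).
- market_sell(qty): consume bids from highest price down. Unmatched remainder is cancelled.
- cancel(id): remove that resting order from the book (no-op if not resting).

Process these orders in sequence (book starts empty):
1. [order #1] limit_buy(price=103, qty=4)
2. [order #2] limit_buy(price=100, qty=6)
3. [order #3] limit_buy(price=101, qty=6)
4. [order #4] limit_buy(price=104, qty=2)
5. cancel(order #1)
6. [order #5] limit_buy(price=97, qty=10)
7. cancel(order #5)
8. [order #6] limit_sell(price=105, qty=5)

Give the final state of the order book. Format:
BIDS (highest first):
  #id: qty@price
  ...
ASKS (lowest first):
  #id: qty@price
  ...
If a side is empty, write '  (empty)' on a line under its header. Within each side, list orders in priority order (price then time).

After op 1 [order #1] limit_buy(price=103, qty=4): fills=none; bids=[#1:4@103] asks=[-]
After op 2 [order #2] limit_buy(price=100, qty=6): fills=none; bids=[#1:4@103 #2:6@100] asks=[-]
After op 3 [order #3] limit_buy(price=101, qty=6): fills=none; bids=[#1:4@103 #3:6@101 #2:6@100] asks=[-]
After op 4 [order #4] limit_buy(price=104, qty=2): fills=none; bids=[#4:2@104 #1:4@103 #3:6@101 #2:6@100] asks=[-]
After op 5 cancel(order #1): fills=none; bids=[#4:2@104 #3:6@101 #2:6@100] asks=[-]
After op 6 [order #5] limit_buy(price=97, qty=10): fills=none; bids=[#4:2@104 #3:6@101 #2:6@100 #5:10@97] asks=[-]
After op 7 cancel(order #5): fills=none; bids=[#4:2@104 #3:6@101 #2:6@100] asks=[-]
After op 8 [order #6] limit_sell(price=105, qty=5): fills=none; bids=[#4:2@104 #3:6@101 #2:6@100] asks=[#6:5@105]

Answer: BIDS (highest first):
  #4: 2@104
  #3: 6@101
  #2: 6@100
ASKS (lowest first):
  #6: 5@105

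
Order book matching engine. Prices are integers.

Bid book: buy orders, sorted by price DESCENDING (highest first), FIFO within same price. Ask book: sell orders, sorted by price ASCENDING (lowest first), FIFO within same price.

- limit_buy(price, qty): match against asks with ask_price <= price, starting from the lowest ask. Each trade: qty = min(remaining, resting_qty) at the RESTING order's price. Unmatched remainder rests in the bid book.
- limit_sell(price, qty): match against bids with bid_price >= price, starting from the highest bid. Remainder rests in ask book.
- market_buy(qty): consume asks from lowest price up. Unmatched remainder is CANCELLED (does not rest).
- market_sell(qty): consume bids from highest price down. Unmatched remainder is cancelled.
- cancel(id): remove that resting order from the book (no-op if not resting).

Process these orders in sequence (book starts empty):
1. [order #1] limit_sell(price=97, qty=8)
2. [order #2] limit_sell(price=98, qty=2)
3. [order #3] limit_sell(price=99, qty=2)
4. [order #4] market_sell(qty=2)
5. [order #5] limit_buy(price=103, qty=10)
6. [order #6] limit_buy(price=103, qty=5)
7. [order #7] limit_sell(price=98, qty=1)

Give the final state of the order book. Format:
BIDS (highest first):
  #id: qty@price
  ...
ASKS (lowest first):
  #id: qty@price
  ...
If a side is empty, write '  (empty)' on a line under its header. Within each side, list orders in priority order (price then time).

Answer: BIDS (highest first):
  #6: 2@103
ASKS (lowest first):
  (empty)

Derivation:
After op 1 [order #1] limit_sell(price=97, qty=8): fills=none; bids=[-] asks=[#1:8@97]
After op 2 [order #2] limit_sell(price=98, qty=2): fills=none; bids=[-] asks=[#1:8@97 #2:2@98]
After op 3 [order #3] limit_sell(price=99, qty=2): fills=none; bids=[-] asks=[#1:8@97 #2:2@98 #3:2@99]
After op 4 [order #4] market_sell(qty=2): fills=none; bids=[-] asks=[#1:8@97 #2:2@98 #3:2@99]
After op 5 [order #5] limit_buy(price=103, qty=10): fills=#5x#1:8@97 #5x#2:2@98; bids=[-] asks=[#3:2@99]
After op 6 [order #6] limit_buy(price=103, qty=5): fills=#6x#3:2@99; bids=[#6:3@103] asks=[-]
After op 7 [order #7] limit_sell(price=98, qty=1): fills=#6x#7:1@103; bids=[#6:2@103] asks=[-]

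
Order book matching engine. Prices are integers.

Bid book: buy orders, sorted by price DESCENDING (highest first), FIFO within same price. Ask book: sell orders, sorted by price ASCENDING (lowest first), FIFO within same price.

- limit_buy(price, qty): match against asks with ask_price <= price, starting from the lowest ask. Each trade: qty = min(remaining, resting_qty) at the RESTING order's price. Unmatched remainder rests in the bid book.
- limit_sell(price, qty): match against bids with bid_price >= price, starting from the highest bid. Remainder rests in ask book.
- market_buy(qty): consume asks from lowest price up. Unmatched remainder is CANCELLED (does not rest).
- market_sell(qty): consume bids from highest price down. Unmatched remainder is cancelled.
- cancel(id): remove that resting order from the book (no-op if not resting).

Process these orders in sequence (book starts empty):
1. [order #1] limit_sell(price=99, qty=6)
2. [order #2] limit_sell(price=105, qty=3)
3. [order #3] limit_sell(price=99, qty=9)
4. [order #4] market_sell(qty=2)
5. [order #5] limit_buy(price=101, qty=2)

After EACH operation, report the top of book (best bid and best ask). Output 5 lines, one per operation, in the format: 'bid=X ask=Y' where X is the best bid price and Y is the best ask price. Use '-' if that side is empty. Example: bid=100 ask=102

Answer: bid=- ask=99
bid=- ask=99
bid=- ask=99
bid=- ask=99
bid=- ask=99

Derivation:
After op 1 [order #1] limit_sell(price=99, qty=6): fills=none; bids=[-] asks=[#1:6@99]
After op 2 [order #2] limit_sell(price=105, qty=3): fills=none; bids=[-] asks=[#1:6@99 #2:3@105]
After op 3 [order #3] limit_sell(price=99, qty=9): fills=none; bids=[-] asks=[#1:6@99 #3:9@99 #2:3@105]
After op 4 [order #4] market_sell(qty=2): fills=none; bids=[-] asks=[#1:6@99 #3:9@99 #2:3@105]
After op 5 [order #5] limit_buy(price=101, qty=2): fills=#5x#1:2@99; bids=[-] asks=[#1:4@99 #3:9@99 #2:3@105]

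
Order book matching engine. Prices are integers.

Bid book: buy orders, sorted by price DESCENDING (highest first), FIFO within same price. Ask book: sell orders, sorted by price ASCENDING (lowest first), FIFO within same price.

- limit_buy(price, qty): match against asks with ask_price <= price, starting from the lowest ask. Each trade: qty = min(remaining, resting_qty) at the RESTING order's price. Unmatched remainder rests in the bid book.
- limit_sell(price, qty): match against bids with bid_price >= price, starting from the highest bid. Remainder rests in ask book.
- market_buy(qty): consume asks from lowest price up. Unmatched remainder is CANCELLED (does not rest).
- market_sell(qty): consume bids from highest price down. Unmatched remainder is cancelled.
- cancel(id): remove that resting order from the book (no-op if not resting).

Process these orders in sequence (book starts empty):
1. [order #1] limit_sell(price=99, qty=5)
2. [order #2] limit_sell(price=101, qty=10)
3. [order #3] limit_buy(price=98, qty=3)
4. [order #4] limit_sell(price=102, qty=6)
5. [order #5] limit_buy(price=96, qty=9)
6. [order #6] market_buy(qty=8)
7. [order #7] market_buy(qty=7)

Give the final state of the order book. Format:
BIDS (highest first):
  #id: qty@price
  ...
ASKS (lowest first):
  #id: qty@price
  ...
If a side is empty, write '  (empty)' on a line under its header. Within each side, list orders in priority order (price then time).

Answer: BIDS (highest first):
  #3: 3@98
  #5: 9@96
ASKS (lowest first):
  #4: 6@102

Derivation:
After op 1 [order #1] limit_sell(price=99, qty=5): fills=none; bids=[-] asks=[#1:5@99]
After op 2 [order #2] limit_sell(price=101, qty=10): fills=none; bids=[-] asks=[#1:5@99 #2:10@101]
After op 3 [order #3] limit_buy(price=98, qty=3): fills=none; bids=[#3:3@98] asks=[#1:5@99 #2:10@101]
After op 4 [order #4] limit_sell(price=102, qty=6): fills=none; bids=[#3:3@98] asks=[#1:5@99 #2:10@101 #4:6@102]
After op 5 [order #5] limit_buy(price=96, qty=9): fills=none; bids=[#3:3@98 #5:9@96] asks=[#1:5@99 #2:10@101 #4:6@102]
After op 6 [order #6] market_buy(qty=8): fills=#6x#1:5@99 #6x#2:3@101; bids=[#3:3@98 #5:9@96] asks=[#2:7@101 #4:6@102]
After op 7 [order #7] market_buy(qty=7): fills=#7x#2:7@101; bids=[#3:3@98 #5:9@96] asks=[#4:6@102]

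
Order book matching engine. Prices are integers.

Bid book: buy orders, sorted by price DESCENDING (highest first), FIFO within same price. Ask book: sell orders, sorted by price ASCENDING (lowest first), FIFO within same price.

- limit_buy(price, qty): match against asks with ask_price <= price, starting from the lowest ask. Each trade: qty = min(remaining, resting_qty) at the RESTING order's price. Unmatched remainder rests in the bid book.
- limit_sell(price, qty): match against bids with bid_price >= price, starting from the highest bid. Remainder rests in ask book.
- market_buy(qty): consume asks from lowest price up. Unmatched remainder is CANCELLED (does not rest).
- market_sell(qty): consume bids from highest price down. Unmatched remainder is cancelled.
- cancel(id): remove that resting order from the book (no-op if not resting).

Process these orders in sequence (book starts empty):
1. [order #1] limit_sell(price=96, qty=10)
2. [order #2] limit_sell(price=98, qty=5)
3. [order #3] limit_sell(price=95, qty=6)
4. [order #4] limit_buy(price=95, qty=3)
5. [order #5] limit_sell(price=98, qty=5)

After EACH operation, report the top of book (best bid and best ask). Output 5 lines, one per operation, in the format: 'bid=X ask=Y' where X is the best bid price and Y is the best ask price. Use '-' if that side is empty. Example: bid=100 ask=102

After op 1 [order #1] limit_sell(price=96, qty=10): fills=none; bids=[-] asks=[#1:10@96]
After op 2 [order #2] limit_sell(price=98, qty=5): fills=none; bids=[-] asks=[#1:10@96 #2:5@98]
After op 3 [order #3] limit_sell(price=95, qty=6): fills=none; bids=[-] asks=[#3:6@95 #1:10@96 #2:5@98]
After op 4 [order #4] limit_buy(price=95, qty=3): fills=#4x#3:3@95; bids=[-] asks=[#3:3@95 #1:10@96 #2:5@98]
After op 5 [order #5] limit_sell(price=98, qty=5): fills=none; bids=[-] asks=[#3:3@95 #1:10@96 #2:5@98 #5:5@98]

Answer: bid=- ask=96
bid=- ask=96
bid=- ask=95
bid=- ask=95
bid=- ask=95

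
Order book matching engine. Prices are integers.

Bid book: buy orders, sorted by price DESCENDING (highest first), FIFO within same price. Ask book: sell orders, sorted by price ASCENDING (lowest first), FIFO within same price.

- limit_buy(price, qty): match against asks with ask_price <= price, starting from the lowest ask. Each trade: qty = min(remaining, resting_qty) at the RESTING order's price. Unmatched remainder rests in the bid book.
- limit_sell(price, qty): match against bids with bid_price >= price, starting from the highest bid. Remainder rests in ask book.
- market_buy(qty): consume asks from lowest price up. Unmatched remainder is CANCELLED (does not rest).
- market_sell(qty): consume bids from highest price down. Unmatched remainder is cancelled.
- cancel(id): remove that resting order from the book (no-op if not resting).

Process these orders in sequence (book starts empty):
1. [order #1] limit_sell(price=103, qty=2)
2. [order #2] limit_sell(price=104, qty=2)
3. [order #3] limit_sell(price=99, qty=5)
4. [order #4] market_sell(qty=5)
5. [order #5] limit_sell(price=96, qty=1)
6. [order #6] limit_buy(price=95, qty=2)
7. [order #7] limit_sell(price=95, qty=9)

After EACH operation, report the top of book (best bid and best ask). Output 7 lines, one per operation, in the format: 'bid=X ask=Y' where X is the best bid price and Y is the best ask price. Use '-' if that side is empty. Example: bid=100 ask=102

After op 1 [order #1] limit_sell(price=103, qty=2): fills=none; bids=[-] asks=[#1:2@103]
After op 2 [order #2] limit_sell(price=104, qty=2): fills=none; bids=[-] asks=[#1:2@103 #2:2@104]
After op 3 [order #3] limit_sell(price=99, qty=5): fills=none; bids=[-] asks=[#3:5@99 #1:2@103 #2:2@104]
After op 4 [order #4] market_sell(qty=5): fills=none; bids=[-] asks=[#3:5@99 #1:2@103 #2:2@104]
After op 5 [order #5] limit_sell(price=96, qty=1): fills=none; bids=[-] asks=[#5:1@96 #3:5@99 #1:2@103 #2:2@104]
After op 6 [order #6] limit_buy(price=95, qty=2): fills=none; bids=[#6:2@95] asks=[#5:1@96 #3:5@99 #1:2@103 #2:2@104]
After op 7 [order #7] limit_sell(price=95, qty=9): fills=#6x#7:2@95; bids=[-] asks=[#7:7@95 #5:1@96 #3:5@99 #1:2@103 #2:2@104]

Answer: bid=- ask=103
bid=- ask=103
bid=- ask=99
bid=- ask=99
bid=- ask=96
bid=95 ask=96
bid=- ask=95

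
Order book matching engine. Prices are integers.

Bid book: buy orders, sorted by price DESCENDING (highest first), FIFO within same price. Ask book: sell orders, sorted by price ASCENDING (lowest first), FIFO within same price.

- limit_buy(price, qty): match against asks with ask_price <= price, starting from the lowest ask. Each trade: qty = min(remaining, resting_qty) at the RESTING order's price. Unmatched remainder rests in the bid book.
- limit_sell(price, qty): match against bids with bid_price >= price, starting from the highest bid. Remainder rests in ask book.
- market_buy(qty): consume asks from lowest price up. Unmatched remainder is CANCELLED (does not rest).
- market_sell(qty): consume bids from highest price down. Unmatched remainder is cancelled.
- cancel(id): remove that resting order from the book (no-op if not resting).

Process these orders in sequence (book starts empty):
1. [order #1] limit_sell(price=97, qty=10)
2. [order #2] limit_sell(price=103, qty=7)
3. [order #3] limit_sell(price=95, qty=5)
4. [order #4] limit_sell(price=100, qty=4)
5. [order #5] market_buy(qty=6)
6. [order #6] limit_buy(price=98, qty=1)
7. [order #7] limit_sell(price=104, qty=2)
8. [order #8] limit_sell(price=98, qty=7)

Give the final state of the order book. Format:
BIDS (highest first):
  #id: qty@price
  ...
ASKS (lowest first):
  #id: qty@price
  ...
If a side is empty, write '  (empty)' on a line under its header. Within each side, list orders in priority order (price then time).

Answer: BIDS (highest first):
  (empty)
ASKS (lowest first):
  #1: 8@97
  #8: 7@98
  #4: 4@100
  #2: 7@103
  #7: 2@104

Derivation:
After op 1 [order #1] limit_sell(price=97, qty=10): fills=none; bids=[-] asks=[#1:10@97]
After op 2 [order #2] limit_sell(price=103, qty=7): fills=none; bids=[-] asks=[#1:10@97 #2:7@103]
After op 3 [order #3] limit_sell(price=95, qty=5): fills=none; bids=[-] asks=[#3:5@95 #1:10@97 #2:7@103]
After op 4 [order #4] limit_sell(price=100, qty=4): fills=none; bids=[-] asks=[#3:5@95 #1:10@97 #4:4@100 #2:7@103]
After op 5 [order #5] market_buy(qty=6): fills=#5x#3:5@95 #5x#1:1@97; bids=[-] asks=[#1:9@97 #4:4@100 #2:7@103]
After op 6 [order #6] limit_buy(price=98, qty=1): fills=#6x#1:1@97; bids=[-] asks=[#1:8@97 #4:4@100 #2:7@103]
After op 7 [order #7] limit_sell(price=104, qty=2): fills=none; bids=[-] asks=[#1:8@97 #4:4@100 #2:7@103 #7:2@104]
After op 8 [order #8] limit_sell(price=98, qty=7): fills=none; bids=[-] asks=[#1:8@97 #8:7@98 #4:4@100 #2:7@103 #7:2@104]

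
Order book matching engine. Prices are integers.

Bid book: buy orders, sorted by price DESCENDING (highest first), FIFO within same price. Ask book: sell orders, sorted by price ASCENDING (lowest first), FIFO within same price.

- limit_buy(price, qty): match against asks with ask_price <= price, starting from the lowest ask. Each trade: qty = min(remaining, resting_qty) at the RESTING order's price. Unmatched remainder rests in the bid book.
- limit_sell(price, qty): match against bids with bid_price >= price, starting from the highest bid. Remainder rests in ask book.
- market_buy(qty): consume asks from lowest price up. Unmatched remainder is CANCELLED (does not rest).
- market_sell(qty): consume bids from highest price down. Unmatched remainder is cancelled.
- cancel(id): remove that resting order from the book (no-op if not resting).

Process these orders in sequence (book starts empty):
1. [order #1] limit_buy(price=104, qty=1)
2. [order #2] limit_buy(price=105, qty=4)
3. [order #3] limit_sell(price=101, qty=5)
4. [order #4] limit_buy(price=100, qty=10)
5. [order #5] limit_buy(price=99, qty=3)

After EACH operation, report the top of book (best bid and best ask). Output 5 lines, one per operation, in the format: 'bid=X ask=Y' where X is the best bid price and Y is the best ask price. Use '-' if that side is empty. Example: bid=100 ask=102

Answer: bid=104 ask=-
bid=105 ask=-
bid=- ask=-
bid=100 ask=-
bid=100 ask=-

Derivation:
After op 1 [order #1] limit_buy(price=104, qty=1): fills=none; bids=[#1:1@104] asks=[-]
After op 2 [order #2] limit_buy(price=105, qty=4): fills=none; bids=[#2:4@105 #1:1@104] asks=[-]
After op 3 [order #3] limit_sell(price=101, qty=5): fills=#2x#3:4@105 #1x#3:1@104; bids=[-] asks=[-]
After op 4 [order #4] limit_buy(price=100, qty=10): fills=none; bids=[#4:10@100] asks=[-]
After op 5 [order #5] limit_buy(price=99, qty=3): fills=none; bids=[#4:10@100 #5:3@99] asks=[-]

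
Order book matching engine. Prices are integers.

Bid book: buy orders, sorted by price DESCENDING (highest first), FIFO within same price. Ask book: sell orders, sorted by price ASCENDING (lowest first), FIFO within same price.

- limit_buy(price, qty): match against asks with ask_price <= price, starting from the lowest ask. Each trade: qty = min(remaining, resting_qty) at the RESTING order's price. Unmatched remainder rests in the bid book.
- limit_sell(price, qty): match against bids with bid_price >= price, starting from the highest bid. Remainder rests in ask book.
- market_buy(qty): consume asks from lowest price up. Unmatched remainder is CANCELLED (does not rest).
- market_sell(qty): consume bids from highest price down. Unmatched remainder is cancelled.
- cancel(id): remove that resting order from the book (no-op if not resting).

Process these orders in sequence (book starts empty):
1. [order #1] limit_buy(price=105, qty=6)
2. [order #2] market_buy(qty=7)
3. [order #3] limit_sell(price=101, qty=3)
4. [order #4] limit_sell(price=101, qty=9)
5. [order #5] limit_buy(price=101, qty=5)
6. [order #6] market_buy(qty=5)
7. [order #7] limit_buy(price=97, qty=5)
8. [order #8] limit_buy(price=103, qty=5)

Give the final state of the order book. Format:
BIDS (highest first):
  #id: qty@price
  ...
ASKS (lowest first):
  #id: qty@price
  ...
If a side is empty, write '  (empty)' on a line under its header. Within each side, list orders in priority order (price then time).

After op 1 [order #1] limit_buy(price=105, qty=6): fills=none; bids=[#1:6@105] asks=[-]
After op 2 [order #2] market_buy(qty=7): fills=none; bids=[#1:6@105] asks=[-]
After op 3 [order #3] limit_sell(price=101, qty=3): fills=#1x#3:3@105; bids=[#1:3@105] asks=[-]
After op 4 [order #4] limit_sell(price=101, qty=9): fills=#1x#4:3@105; bids=[-] asks=[#4:6@101]
After op 5 [order #5] limit_buy(price=101, qty=5): fills=#5x#4:5@101; bids=[-] asks=[#4:1@101]
After op 6 [order #6] market_buy(qty=5): fills=#6x#4:1@101; bids=[-] asks=[-]
After op 7 [order #7] limit_buy(price=97, qty=5): fills=none; bids=[#7:5@97] asks=[-]
After op 8 [order #8] limit_buy(price=103, qty=5): fills=none; bids=[#8:5@103 #7:5@97] asks=[-]

Answer: BIDS (highest first):
  #8: 5@103
  #7: 5@97
ASKS (lowest first):
  (empty)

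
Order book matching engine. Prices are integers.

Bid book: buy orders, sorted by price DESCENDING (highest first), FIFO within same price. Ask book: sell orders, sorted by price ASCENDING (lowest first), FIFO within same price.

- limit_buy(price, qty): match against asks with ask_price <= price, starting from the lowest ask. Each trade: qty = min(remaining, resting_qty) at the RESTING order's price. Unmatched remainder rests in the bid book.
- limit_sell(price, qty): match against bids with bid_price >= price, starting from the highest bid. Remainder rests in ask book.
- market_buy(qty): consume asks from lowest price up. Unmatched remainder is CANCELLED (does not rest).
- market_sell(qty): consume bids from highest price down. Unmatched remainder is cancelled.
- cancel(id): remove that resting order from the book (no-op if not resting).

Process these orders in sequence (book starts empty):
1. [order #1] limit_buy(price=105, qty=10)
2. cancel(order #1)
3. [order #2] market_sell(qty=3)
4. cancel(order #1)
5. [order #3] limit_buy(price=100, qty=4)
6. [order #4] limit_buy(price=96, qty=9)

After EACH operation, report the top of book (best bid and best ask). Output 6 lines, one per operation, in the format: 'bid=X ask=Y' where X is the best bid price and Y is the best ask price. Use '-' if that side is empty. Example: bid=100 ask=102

Answer: bid=105 ask=-
bid=- ask=-
bid=- ask=-
bid=- ask=-
bid=100 ask=-
bid=100 ask=-

Derivation:
After op 1 [order #1] limit_buy(price=105, qty=10): fills=none; bids=[#1:10@105] asks=[-]
After op 2 cancel(order #1): fills=none; bids=[-] asks=[-]
After op 3 [order #2] market_sell(qty=3): fills=none; bids=[-] asks=[-]
After op 4 cancel(order #1): fills=none; bids=[-] asks=[-]
After op 5 [order #3] limit_buy(price=100, qty=4): fills=none; bids=[#3:4@100] asks=[-]
After op 6 [order #4] limit_buy(price=96, qty=9): fills=none; bids=[#3:4@100 #4:9@96] asks=[-]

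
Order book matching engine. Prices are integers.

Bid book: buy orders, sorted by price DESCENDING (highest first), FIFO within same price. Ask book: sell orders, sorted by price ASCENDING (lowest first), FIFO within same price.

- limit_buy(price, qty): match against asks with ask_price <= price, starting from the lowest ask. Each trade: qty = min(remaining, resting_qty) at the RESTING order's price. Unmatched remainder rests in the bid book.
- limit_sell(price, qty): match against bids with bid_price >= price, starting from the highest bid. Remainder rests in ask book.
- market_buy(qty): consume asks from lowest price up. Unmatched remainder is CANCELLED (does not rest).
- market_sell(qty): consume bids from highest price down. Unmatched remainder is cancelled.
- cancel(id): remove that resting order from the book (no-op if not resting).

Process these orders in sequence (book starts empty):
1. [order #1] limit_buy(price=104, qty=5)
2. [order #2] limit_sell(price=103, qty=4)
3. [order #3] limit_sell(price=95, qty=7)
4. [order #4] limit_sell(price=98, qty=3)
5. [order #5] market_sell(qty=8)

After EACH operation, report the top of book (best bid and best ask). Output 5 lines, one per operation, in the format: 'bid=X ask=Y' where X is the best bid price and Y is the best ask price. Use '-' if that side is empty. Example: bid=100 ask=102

After op 1 [order #1] limit_buy(price=104, qty=5): fills=none; bids=[#1:5@104] asks=[-]
After op 2 [order #2] limit_sell(price=103, qty=4): fills=#1x#2:4@104; bids=[#1:1@104] asks=[-]
After op 3 [order #3] limit_sell(price=95, qty=7): fills=#1x#3:1@104; bids=[-] asks=[#3:6@95]
After op 4 [order #4] limit_sell(price=98, qty=3): fills=none; bids=[-] asks=[#3:6@95 #4:3@98]
After op 5 [order #5] market_sell(qty=8): fills=none; bids=[-] asks=[#3:6@95 #4:3@98]

Answer: bid=104 ask=-
bid=104 ask=-
bid=- ask=95
bid=- ask=95
bid=- ask=95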